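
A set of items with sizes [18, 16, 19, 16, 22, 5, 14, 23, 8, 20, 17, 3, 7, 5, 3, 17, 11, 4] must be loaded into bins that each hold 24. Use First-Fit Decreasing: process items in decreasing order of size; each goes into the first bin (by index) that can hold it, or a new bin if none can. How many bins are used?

Sorted descending: 23, 22, 20, 19, 18, 17, 17, 16, 16, 14, 11, 8, 7, 5, 5, 4, 3, 3.
Put 23 in bin 1; 1 remain.
Put 22 in bin 2; 2 remain.
Put 20 in bin 3; 4 remain.
Put 19 in bin 4; 5 remain.
Put 18 in bin 5; 6 remain.
Put 17 in bin 6; 7 remain.
Put 17 in bin 7; 7 remain.
Put 16 in bin 8; 8 remain.
Put 16 in bin 9; 8 remain.
Put 14 in bin 10; 10 remain.
Put 11 in bin 11; 13 remain.
Put 8 in bin 8; 0 remain.
Put 7 in bin 6; 0 remain.
Put 5 in bin 4; 0 remain.
Put 5 in bin 5; 1 remain.
Put 4 in bin 3; 0 remain.
Put 3 in bin 7; 4 remain.
Put 3 in bin 7; 1 remain.

11 bins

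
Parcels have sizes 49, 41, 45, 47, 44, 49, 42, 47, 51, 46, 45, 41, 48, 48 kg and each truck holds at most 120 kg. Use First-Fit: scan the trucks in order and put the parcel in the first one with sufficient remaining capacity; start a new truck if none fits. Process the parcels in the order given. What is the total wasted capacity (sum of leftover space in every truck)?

197

truck 1: place 49 kg, 71 kg left
truck 1: place 41 kg, 30 kg left
truck 2: place 45 kg, 75 kg left
truck 2: place 47 kg, 28 kg left
truck 3: place 44 kg, 76 kg left
truck 3: place 49 kg, 27 kg left
truck 4: place 42 kg, 78 kg left
truck 4: place 47 kg, 31 kg left
truck 5: place 51 kg, 69 kg left
truck 5: place 46 kg, 23 kg left
truck 6: place 45 kg, 75 kg left
truck 6: place 41 kg, 34 kg left
truck 7: place 48 kg, 72 kg left
truck 7: place 48 kg, 24 kg left
7 trucks × 120 kg = 840 kg; used 643 kg; unused 197 kg.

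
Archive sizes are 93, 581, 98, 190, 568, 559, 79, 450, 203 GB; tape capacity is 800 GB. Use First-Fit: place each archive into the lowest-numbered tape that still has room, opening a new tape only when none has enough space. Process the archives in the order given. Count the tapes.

Put 93 GB in tape 1; 707 GB remain.
Put 581 GB in tape 1; 126 GB remain.
Put 98 GB in tape 1; 28 GB remain.
Put 190 GB in tape 2; 610 GB remain.
Put 568 GB in tape 2; 42 GB remain.
Put 559 GB in tape 3; 241 GB remain.
Put 79 GB in tape 3; 162 GB remain.
Put 450 GB in tape 4; 350 GB remain.
Put 203 GB in tape 4; 147 GB remain.

4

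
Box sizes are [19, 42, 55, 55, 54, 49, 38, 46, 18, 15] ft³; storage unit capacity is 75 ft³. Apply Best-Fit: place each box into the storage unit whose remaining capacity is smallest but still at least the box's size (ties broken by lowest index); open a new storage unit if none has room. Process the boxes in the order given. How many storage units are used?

storage unit 1: place 19 ft³, 56 ft³ left
storage unit 1: place 42 ft³, 14 ft³ left
storage unit 2: place 55 ft³, 20 ft³ left
storage unit 3: place 55 ft³, 20 ft³ left
storage unit 4: place 54 ft³, 21 ft³ left
storage unit 5: place 49 ft³, 26 ft³ left
storage unit 6: place 38 ft³, 37 ft³ left
storage unit 7: place 46 ft³, 29 ft³ left
storage unit 2: place 18 ft³, 2 ft³ left
storage unit 3: place 15 ft³, 5 ft³ left
Final storage units: [19,42] [55,18] [55,15] [54] [49] [38] [46].

7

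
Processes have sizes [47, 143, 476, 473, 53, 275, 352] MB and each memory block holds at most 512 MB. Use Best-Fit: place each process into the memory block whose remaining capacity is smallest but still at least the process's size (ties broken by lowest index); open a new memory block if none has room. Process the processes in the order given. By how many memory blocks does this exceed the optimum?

Best-Fit: [47,143,53] [476] [473] [275] [352] → 5 memory blocks.
Total size 1819 MB; any packing needs at least ⌈1819/512⌉ = 4 memory blocks.
An optimal packing achieves that bound: [476] [473] [352,143] [275,53,47] → 4 memory blocks.
Excess: 5 − 4 = 1.

1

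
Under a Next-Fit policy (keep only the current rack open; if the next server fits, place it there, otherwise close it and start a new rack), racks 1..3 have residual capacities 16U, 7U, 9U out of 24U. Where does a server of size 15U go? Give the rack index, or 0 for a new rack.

0

Next-Fit only looks at rack 3, which has 9U free.
15U does not fit, so a new rack is opened.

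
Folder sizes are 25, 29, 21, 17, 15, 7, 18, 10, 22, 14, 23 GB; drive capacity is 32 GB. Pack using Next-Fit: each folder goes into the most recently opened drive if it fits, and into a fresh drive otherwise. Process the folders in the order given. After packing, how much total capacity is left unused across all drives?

55

25 GB → drive 1 (remaining 7 GB)
29 GB → drive 2 (remaining 3 GB)
21 GB → drive 3 (remaining 11 GB)
17 GB → drive 4 (remaining 15 GB)
15 GB → drive 4 (remaining 0 GB)
7 GB → drive 5 (remaining 25 GB)
18 GB → drive 5 (remaining 7 GB)
10 GB → drive 6 (remaining 22 GB)
22 GB → drive 6 (remaining 0 GB)
14 GB → drive 7 (remaining 18 GB)
23 GB → drive 8 (remaining 9 GB)
8 drives × 32 GB = 256 GB; used 201 GB; unused 55 GB.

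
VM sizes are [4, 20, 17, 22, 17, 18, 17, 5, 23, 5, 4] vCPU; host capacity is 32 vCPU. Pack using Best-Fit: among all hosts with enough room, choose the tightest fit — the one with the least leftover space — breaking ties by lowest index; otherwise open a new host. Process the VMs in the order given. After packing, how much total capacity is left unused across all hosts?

host 1: place 4 vCPU, 28 vCPU left
host 1: place 20 vCPU, 8 vCPU left
host 2: place 17 vCPU, 15 vCPU left
host 3: place 22 vCPU, 10 vCPU left
host 4: place 17 vCPU, 15 vCPU left
host 5: place 18 vCPU, 14 vCPU left
host 6: place 17 vCPU, 15 vCPU left
host 1: place 5 vCPU, 3 vCPU left
host 7: place 23 vCPU, 9 vCPU left
host 7: place 5 vCPU, 4 vCPU left
host 7: place 4 vCPU, 0 vCPU left
7 hosts × 32 vCPU = 224 vCPU; used 152 vCPU; unused 72 vCPU.

72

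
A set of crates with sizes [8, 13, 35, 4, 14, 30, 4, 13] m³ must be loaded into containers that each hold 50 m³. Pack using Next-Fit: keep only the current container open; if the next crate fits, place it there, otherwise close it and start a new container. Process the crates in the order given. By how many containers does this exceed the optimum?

Next-Fit: [8,13] [35,4] [14,30,4] [13] → 4 containers.
Total size 121 m³; any packing needs at least ⌈121/50⌉ = 3 containers.
An optimal packing achieves that bound: [35,14] [30,13,4] [13,8,4] → 3 containers.
Excess: 4 − 3 = 1.

1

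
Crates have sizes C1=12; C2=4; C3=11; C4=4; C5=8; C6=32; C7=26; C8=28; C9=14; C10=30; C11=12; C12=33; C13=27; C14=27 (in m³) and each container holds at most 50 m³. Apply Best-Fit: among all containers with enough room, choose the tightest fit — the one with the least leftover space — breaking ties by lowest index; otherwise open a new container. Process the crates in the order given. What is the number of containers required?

8

C1 (12 m³) → container 1 (remaining 38 m³)
C2 (4 m³) → container 1 (remaining 34 m³)
C3 (11 m³) → container 1 (remaining 23 m³)
C4 (4 m³) → container 1 (remaining 19 m³)
C5 (8 m³) → container 1 (remaining 11 m³)
C6 (32 m³) → container 2 (remaining 18 m³)
C7 (26 m³) → container 3 (remaining 24 m³)
C8 (28 m³) → container 4 (remaining 22 m³)
C9 (14 m³) → container 2 (remaining 4 m³)
C10 (30 m³) → container 5 (remaining 20 m³)
C11 (12 m³) → container 5 (remaining 8 m³)
C12 (33 m³) → container 6 (remaining 17 m³)
C13 (27 m³) → container 7 (remaining 23 m³)
C14 (27 m³) → container 8 (remaining 23 m³)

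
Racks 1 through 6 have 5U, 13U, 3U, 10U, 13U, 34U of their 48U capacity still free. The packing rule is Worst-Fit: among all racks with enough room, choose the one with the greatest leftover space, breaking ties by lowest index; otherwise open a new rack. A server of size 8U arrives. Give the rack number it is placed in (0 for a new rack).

6

Racks with room: rack 2 (13U), rack 4 (10U), rack 5 (13U), rack 6 (34U).
Most room is rack 6 with 34U free.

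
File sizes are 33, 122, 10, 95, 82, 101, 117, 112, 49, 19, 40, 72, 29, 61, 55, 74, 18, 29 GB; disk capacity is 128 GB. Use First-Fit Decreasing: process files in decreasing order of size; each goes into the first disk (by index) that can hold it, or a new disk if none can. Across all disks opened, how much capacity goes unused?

Sorted descending: 122, 117, 112, 101, 95, 82, 74, 72, 61, 55, 49, 40, 33, 29, 29, 19, 18, 10.
122 GB → disk 1 (remaining 6 GB)
117 GB → disk 2 (remaining 11 GB)
112 GB → disk 3 (remaining 16 GB)
101 GB → disk 4 (remaining 27 GB)
95 GB → disk 5 (remaining 33 GB)
82 GB → disk 6 (remaining 46 GB)
74 GB → disk 7 (remaining 54 GB)
72 GB → disk 8 (remaining 56 GB)
61 GB → disk 9 (remaining 67 GB)
55 GB → disk 8 (remaining 1 GB)
49 GB → disk 7 (remaining 5 GB)
40 GB → disk 6 (remaining 6 GB)
33 GB → disk 5 (remaining 0 GB)
29 GB → disk 9 (remaining 38 GB)
29 GB → disk 9 (remaining 9 GB)
19 GB → disk 4 (remaining 8 GB)
18 GB → disk 10 (remaining 110 GB)
10 GB → disk 2 (remaining 1 GB)
10 disks × 128 GB = 1280 GB; used 1118 GB; unused 162 GB.

162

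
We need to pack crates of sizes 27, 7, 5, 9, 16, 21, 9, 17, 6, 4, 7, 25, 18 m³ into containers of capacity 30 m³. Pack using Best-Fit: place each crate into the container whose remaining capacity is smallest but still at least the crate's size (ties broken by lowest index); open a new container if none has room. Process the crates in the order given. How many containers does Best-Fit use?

7

Put 27 m³ in container 1; 3 m³ remain.
Put 7 m³ in container 2; 23 m³ remain.
Put 5 m³ in container 2; 18 m³ remain.
Put 9 m³ in container 2; 9 m³ remain.
Put 16 m³ in container 3; 14 m³ remain.
Put 21 m³ in container 4; 9 m³ remain.
Put 9 m³ in container 2; 0 m³ remain.
Put 17 m³ in container 5; 13 m³ remain.
Put 6 m³ in container 4; 3 m³ remain.
Put 4 m³ in container 5; 9 m³ remain.
Put 7 m³ in container 5; 2 m³ remain.
Put 25 m³ in container 6; 5 m³ remain.
Put 18 m³ in container 7; 12 m³ remain.
Final containers: [27] [7,5,9,9] [16] [21,6] [17,4,7] [25] [18].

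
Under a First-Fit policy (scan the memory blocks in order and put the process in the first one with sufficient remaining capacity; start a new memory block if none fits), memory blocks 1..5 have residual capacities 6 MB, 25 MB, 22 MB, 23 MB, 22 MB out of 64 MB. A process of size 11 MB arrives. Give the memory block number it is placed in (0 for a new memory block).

2

Memory blocks with room: memory block 2 (25 MB), memory block 3 (22 MB), memory block 4 (23 MB), memory block 5 (22 MB).
The first with room is memory block 2.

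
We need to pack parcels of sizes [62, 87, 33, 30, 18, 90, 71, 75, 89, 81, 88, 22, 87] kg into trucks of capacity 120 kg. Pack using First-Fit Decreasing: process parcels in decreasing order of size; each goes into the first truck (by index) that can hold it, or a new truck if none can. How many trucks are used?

Sorted descending: 90, 89, 88, 87, 87, 81, 75, 71, 62, 33, 30, 22, 18.
Put 90 kg in truck 1; 30 kg remain.
Put 89 kg in truck 2; 31 kg remain.
Put 88 kg in truck 3; 32 kg remain.
Put 87 kg in truck 4; 33 kg remain.
Put 87 kg in truck 5; 33 kg remain.
Put 81 kg in truck 6; 39 kg remain.
Put 75 kg in truck 7; 45 kg remain.
Put 71 kg in truck 8; 49 kg remain.
Put 62 kg in truck 9; 58 kg remain.
Put 33 kg in truck 4; 0 kg remain.
Put 30 kg in truck 1; 0 kg remain.
Put 22 kg in truck 2; 9 kg remain.
Put 18 kg in truck 3; 14 kg remain.
Final trucks: [90,30] [89,22] [88,18] [87,33] [87] [81] [75] [71] [62].

9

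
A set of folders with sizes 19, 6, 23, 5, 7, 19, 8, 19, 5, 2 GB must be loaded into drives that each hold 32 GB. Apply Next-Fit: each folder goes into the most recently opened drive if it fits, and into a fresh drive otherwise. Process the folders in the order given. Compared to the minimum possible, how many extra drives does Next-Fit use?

Next-Fit: [19,6] [23,5] [7,19] [8,19,5] [2] → 5 drives.
Total size 113 GB; any packing needs at least ⌈113/32⌉ = 4 drives.
An optimal packing achieves that bound: [23,8] [19,7,6] [19,5,5,2] [19] → 4 drives.
Excess: 5 − 4 = 1.

1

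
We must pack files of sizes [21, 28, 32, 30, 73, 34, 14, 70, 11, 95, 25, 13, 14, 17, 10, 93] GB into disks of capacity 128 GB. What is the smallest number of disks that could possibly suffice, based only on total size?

5 disks

Total size = 21 + 28 + 32 + 30 + 73 + 34 + 14 + 70 + 11 + 95 + 25 + 13 + 14 + 17 + 10 + 93 = 580 GB.
⌈580 / 128⌉ = 5.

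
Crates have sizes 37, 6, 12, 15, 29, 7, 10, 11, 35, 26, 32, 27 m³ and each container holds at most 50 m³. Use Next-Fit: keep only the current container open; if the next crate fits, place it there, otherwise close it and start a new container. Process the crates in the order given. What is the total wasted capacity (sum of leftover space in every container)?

103

37 m³ → container 1 (remaining 13 m³)
6 m³ → container 1 (remaining 7 m³)
12 m³ → container 2 (remaining 38 m³)
15 m³ → container 2 (remaining 23 m³)
29 m³ → container 3 (remaining 21 m³)
7 m³ → container 3 (remaining 14 m³)
10 m³ → container 3 (remaining 4 m³)
11 m³ → container 4 (remaining 39 m³)
35 m³ → container 4 (remaining 4 m³)
26 m³ → container 5 (remaining 24 m³)
32 m³ → container 6 (remaining 18 m³)
27 m³ → container 7 (remaining 23 m³)
7 containers × 50 m³ = 350 m³; used 247 m³; unused 103 m³.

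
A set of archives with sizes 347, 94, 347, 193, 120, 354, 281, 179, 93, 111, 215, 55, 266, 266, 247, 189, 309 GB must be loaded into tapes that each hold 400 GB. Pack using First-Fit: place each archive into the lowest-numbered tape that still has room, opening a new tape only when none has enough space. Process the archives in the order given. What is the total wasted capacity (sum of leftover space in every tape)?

1134

tape 1: place 347 GB, 53 GB left
tape 2: place 94 GB, 306 GB left
tape 3: place 347 GB, 53 GB left
tape 2: place 193 GB, 113 GB left
tape 4: place 120 GB, 280 GB left
tape 5: place 354 GB, 46 GB left
tape 6: place 281 GB, 119 GB left
tape 4: place 179 GB, 101 GB left
tape 2: place 93 GB, 20 GB left
tape 6: place 111 GB, 8 GB left
tape 7: place 215 GB, 185 GB left
tape 4: place 55 GB, 46 GB left
tape 8: place 266 GB, 134 GB left
tape 9: place 266 GB, 134 GB left
tape 10: place 247 GB, 153 GB left
tape 11: place 189 GB, 211 GB left
tape 12: place 309 GB, 91 GB left
12 tapes × 400 GB = 4800 GB; used 3666 GB; unused 1134 GB.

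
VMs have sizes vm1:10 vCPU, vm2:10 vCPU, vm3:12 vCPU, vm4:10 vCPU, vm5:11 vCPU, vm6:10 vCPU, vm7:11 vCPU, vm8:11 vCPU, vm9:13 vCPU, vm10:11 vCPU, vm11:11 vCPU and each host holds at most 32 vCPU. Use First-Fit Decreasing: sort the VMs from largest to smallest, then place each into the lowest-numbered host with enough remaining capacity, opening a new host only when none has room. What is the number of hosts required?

4 hosts

Sorted descending: 13, 12, 11, 11, 11, 11, 11, 10, 10, 10, 10.
host 1: place 13 vCPU, 19 vCPU left
host 1: place 12 vCPU, 7 vCPU left
host 2: place 11 vCPU, 21 vCPU left
host 2: place 11 vCPU, 10 vCPU left
host 3: place 11 vCPU, 21 vCPU left
host 3: place 11 vCPU, 10 vCPU left
host 4: place 11 vCPU, 21 vCPU left
host 2: place 10 vCPU, 0 vCPU left
host 3: place 10 vCPU, 0 vCPU left
host 4: place 10 vCPU, 11 vCPU left
host 4: place 10 vCPU, 1 vCPU left
Final hosts: [13,12] [11,11,10] [11,11,10] [11,10,10].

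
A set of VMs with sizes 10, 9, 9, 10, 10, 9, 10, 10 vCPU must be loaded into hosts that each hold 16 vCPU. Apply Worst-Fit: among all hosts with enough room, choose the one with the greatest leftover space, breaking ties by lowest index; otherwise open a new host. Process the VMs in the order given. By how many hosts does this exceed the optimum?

0

Worst-Fit: [10] [9] [9] [10] [10] [9] [10] [10] → 8 hosts.
8 VMs exceed 8 vCPU (half the capacity), and no two of those can share a host, so at least 8 hosts are needed.
So 8 is already optimal.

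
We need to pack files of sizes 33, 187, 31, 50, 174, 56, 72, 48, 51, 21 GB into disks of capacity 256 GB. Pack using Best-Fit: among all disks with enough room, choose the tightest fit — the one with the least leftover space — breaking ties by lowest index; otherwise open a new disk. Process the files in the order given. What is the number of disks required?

Put 33 GB in disk 1; 223 GB remain.
Put 187 GB in disk 1; 36 GB remain.
Put 31 GB in disk 1; 5 GB remain.
Put 50 GB in disk 2; 206 GB remain.
Put 174 GB in disk 2; 32 GB remain.
Put 56 GB in disk 3; 200 GB remain.
Put 72 GB in disk 3; 128 GB remain.
Put 48 GB in disk 3; 80 GB remain.
Put 51 GB in disk 3; 29 GB remain.
Put 21 GB in disk 3; 8 GB remain.

3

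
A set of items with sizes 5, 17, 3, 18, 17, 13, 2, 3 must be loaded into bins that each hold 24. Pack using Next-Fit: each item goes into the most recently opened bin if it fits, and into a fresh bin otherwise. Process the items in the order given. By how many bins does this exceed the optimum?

Next-Fit: [5,17] [3,18] [17] [13,2,3] → 4 bins.
Total size 78; any packing needs at least ⌈78/24⌉ = 4 bins.
So 4 is already optimal.

0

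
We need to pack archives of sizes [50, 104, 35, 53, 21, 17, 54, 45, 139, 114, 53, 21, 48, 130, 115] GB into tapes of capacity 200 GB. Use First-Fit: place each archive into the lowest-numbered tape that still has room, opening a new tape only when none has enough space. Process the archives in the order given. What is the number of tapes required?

tape 1: place 50 GB, 150 GB left
tape 1: place 104 GB, 46 GB left
tape 1: place 35 GB, 11 GB left
tape 2: place 53 GB, 147 GB left
tape 2: place 21 GB, 126 GB left
tape 2: place 17 GB, 109 GB left
tape 2: place 54 GB, 55 GB left
tape 2: place 45 GB, 10 GB left
tape 3: place 139 GB, 61 GB left
tape 4: place 114 GB, 86 GB left
tape 3: place 53 GB, 8 GB left
tape 4: place 21 GB, 65 GB left
tape 4: place 48 GB, 17 GB left
tape 5: place 130 GB, 70 GB left
tape 6: place 115 GB, 85 GB left

6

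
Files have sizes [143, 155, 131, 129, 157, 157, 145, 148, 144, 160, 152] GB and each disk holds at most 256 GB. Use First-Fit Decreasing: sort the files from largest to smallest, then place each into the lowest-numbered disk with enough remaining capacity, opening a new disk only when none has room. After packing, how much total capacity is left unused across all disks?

Sorted descending: 160, 157, 157, 155, 152, 148, 145, 144, 143, 131, 129.
Put 160 GB in disk 1; 96 GB remain.
Put 157 GB in disk 2; 99 GB remain.
Put 157 GB in disk 3; 99 GB remain.
Put 155 GB in disk 4; 101 GB remain.
Put 152 GB in disk 5; 104 GB remain.
Put 148 GB in disk 6; 108 GB remain.
Put 145 GB in disk 7; 111 GB remain.
Put 144 GB in disk 8; 112 GB remain.
Put 143 GB in disk 9; 113 GB remain.
Put 131 GB in disk 10; 125 GB remain.
Put 129 GB in disk 11; 127 GB remain.
11 disks × 256 GB = 2816 GB; used 1621 GB; unused 1195 GB.

1195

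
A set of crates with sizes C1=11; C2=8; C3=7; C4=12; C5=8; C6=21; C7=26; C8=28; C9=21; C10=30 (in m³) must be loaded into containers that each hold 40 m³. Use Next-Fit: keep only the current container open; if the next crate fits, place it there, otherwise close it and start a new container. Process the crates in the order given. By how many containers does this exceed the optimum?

Next-Fit: [11,8,7,12] [8,21] [26] [28] [21] [30] → 6 containers.
Total size 172 m³; any packing needs at least ⌈172/40⌉ = 5 containers.
An optimal packing achieves that bound: [30,8] [28,12] [26,11] [21,8,7] [21] → 5 containers.
Excess: 6 − 5 = 1.

1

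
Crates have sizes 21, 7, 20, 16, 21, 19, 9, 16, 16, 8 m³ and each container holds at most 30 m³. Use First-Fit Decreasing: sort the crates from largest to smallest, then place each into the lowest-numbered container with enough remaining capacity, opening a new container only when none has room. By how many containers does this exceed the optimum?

First-Fit Decreasing: [21,9] [21,8] [20,7] [19] [16] [16] [16] → 7 containers.
7 crates exceed 15 m³ (half the capacity), and no two of those can share a container, so at least 7 containers are needed.
So 7 is already optimal.

0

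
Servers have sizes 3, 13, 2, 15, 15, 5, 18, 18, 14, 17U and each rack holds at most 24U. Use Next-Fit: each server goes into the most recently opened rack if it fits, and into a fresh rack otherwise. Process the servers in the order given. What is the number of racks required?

7

3U → rack 1 (remaining 21U)
13U → rack 1 (remaining 8U)
2U → rack 1 (remaining 6U)
15U → rack 2 (remaining 9U)
15U → rack 3 (remaining 9U)
5U → rack 3 (remaining 4U)
18U → rack 4 (remaining 6U)
18U → rack 5 (remaining 6U)
14U → rack 6 (remaining 10U)
17U → rack 7 (remaining 7U)
Final racks: [3,13,2] [15] [15,5] [18] [18] [14] [17].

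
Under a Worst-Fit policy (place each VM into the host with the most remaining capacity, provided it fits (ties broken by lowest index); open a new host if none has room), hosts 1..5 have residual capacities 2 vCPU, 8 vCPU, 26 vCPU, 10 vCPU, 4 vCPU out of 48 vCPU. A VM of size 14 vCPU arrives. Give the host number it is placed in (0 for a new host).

Hosts with room: host 3 (26 vCPU).
Most room is host 3 with 26 vCPU free.

3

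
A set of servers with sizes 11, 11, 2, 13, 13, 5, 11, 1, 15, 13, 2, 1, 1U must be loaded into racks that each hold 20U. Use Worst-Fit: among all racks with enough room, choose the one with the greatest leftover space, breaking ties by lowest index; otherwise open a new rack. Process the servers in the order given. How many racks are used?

rack 1: place 11U, 9U left
rack 2: place 11U, 9U left
rack 1: place 2U, 7U left
rack 3: place 13U, 7U left
rack 4: place 13U, 7U left
rack 2: place 5U, 4U left
rack 5: place 11U, 9U left
rack 5: place 1U, 8U left
rack 6: place 15U, 5U left
rack 7: place 13U, 7U left
rack 5: place 2U, 6U left
rack 1: place 1U, 6U left
rack 3: place 1U, 6U left
Final racks: [11,2,1] [11,5] [13,1] [13] [11,1,2] [15] [13].

7 racks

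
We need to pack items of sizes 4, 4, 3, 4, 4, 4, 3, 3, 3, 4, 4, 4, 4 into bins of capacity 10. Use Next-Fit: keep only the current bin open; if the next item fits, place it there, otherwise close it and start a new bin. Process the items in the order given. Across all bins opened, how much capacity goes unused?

12

Put 4 in bin 1; 6 remain.
Put 4 in bin 1; 2 remain.
Put 3 in bin 2; 7 remain.
Put 4 in bin 2; 3 remain.
Put 4 in bin 3; 6 remain.
Put 4 in bin 3; 2 remain.
Put 3 in bin 4; 7 remain.
Put 3 in bin 4; 4 remain.
Put 3 in bin 4; 1 remain.
Put 4 in bin 5; 6 remain.
Put 4 in bin 5; 2 remain.
Put 4 in bin 6; 6 remain.
Put 4 in bin 6; 2 remain.
6 bins × 10 = 60; used 48; unused 12.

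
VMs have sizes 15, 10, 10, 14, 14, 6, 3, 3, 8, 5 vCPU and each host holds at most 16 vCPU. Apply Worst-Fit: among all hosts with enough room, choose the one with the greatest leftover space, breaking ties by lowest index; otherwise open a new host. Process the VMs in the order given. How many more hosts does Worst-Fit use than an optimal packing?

Worst-Fit: [15] [10,6] [10,3,3] [14] [14] [8,5] → 6 hosts.
Total size 88 vCPU; any packing needs at least ⌈88/16⌉ = 6 hosts.
So 6 is already optimal.

0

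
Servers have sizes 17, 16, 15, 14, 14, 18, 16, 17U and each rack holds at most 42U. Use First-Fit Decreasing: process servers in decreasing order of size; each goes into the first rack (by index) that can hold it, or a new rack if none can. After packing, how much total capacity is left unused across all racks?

Sorted descending: 18, 17, 17, 16, 16, 15, 14, 14.
rack 1: place 18U, 24U left
rack 1: place 17U, 7U left
rack 2: place 17U, 25U left
rack 2: place 16U, 9U left
rack 3: place 16U, 26U left
rack 3: place 15U, 11U left
rack 4: place 14U, 28U left
rack 4: place 14U, 14U left
4 racks × 42U = 168U; used 127U; unused 41U.

41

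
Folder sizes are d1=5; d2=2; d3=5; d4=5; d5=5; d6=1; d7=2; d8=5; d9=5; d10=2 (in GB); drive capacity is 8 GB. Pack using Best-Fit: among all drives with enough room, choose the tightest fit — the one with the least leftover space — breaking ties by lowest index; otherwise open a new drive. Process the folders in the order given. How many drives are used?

drive 1: place d1 (5 GB), 3 GB left
drive 1: place d2 (2 GB), 1 GB left
drive 2: place d3 (5 GB), 3 GB left
drive 3: place d4 (5 GB), 3 GB left
drive 4: place d5 (5 GB), 3 GB left
drive 1: place d6 (1 GB), 0 GB left
drive 2: place d7 (2 GB), 1 GB left
drive 5: place d8 (5 GB), 3 GB left
drive 6: place d9 (5 GB), 3 GB left
drive 3: place d10 (2 GB), 1 GB left
Final drives: [5,2,1] [5,2] [5,2] [5] [5] [5].

6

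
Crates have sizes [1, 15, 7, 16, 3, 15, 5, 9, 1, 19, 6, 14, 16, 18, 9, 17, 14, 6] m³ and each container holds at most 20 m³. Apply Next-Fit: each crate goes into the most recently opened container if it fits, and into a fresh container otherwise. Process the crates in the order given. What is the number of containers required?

1 m³ → container 1 (remaining 19 m³)
15 m³ → container 1 (remaining 4 m³)
7 m³ → container 2 (remaining 13 m³)
16 m³ → container 3 (remaining 4 m³)
3 m³ → container 3 (remaining 1 m³)
15 m³ → container 4 (remaining 5 m³)
5 m³ → container 4 (remaining 0 m³)
9 m³ → container 5 (remaining 11 m³)
1 m³ → container 5 (remaining 10 m³)
19 m³ → container 6 (remaining 1 m³)
6 m³ → container 7 (remaining 14 m³)
14 m³ → container 7 (remaining 0 m³)
16 m³ → container 8 (remaining 4 m³)
18 m³ → container 9 (remaining 2 m³)
9 m³ → container 10 (remaining 11 m³)
17 m³ → container 11 (remaining 3 m³)
14 m³ → container 12 (remaining 6 m³)
6 m³ → container 12 (remaining 0 m³)
Final containers: [1,15] [7] [16,3] [15,5] [9,1] [19] [6,14] [16] [18] [9] [17] [14,6].

12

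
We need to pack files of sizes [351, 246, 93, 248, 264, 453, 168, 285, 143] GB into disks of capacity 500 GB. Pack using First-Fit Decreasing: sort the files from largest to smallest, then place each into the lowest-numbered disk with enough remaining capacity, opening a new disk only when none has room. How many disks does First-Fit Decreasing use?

5 disks

Sorted descending: 453, 351, 285, 264, 248, 246, 168, 143, 93.
Put 453 GB in disk 1; 47 GB remain.
Put 351 GB in disk 2; 149 GB remain.
Put 285 GB in disk 3; 215 GB remain.
Put 264 GB in disk 4; 236 GB remain.
Put 248 GB in disk 5; 252 GB remain.
Put 246 GB in disk 5; 6 GB remain.
Put 168 GB in disk 3; 47 GB remain.
Put 143 GB in disk 2; 6 GB remain.
Put 93 GB in disk 4; 143 GB remain.
Final disks: [453] [351,143] [285,168] [264,93] [248,246].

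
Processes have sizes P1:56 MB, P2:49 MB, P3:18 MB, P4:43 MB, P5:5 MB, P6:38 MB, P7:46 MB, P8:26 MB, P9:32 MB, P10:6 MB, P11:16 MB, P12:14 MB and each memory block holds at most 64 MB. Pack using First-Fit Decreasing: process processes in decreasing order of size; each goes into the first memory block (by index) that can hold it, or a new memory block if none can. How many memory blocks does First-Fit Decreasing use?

Sorted descending: 56, 49, 46, 43, 38, 32, 26, 18, 16, 14, 6, 5.
56 MB → memory block 1 (remaining 8 MB)
49 MB → memory block 2 (remaining 15 MB)
46 MB → memory block 3 (remaining 18 MB)
43 MB → memory block 4 (remaining 21 MB)
38 MB → memory block 5 (remaining 26 MB)
32 MB → memory block 6 (remaining 32 MB)
26 MB → memory block 5 (remaining 0 MB)
18 MB → memory block 3 (remaining 0 MB)
16 MB → memory block 4 (remaining 5 MB)
14 MB → memory block 2 (remaining 1 MB)
6 MB → memory block 1 (remaining 2 MB)
5 MB → memory block 4 (remaining 0 MB)

6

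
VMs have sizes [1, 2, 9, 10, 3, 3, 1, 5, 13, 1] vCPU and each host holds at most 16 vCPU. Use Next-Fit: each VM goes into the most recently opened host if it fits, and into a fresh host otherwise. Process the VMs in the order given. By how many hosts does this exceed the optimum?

Next-Fit: [1,2,9] [10,3,3] [1,5] [13,1] → 4 hosts.
Total size 48 vCPU; any packing needs at least ⌈48/16⌉ = 3 hosts.
An optimal packing achieves that bound: [13,3] [10,5,1] [9,3,2,1,1] → 3 hosts.
Excess: 4 − 3 = 1.

1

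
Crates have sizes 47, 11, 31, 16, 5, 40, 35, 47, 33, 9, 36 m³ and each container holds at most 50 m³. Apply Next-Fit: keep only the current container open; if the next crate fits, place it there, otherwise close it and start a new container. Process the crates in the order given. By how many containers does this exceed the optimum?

Next-Fit: [47] [11,31] [16,5] [40] [35] [47] [33,9] [36] → 8 containers.
Total size 310 m³; any packing needs at least ⌈310/50⌉ = 7 containers.
An optimal packing achieves that bound: [47] [47] [40,9] [36,11] [35,5] [33,16] [31] → 7 containers.
Excess: 8 − 7 = 1.

1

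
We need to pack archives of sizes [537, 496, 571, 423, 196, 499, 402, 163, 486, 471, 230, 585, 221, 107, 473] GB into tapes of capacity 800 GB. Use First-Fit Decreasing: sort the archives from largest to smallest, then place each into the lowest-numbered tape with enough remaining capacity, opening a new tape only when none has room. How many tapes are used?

Sorted descending: 585, 571, 537, 499, 496, 486, 473, 471, 423, 402, 230, 221, 196, 163, 107.
585 GB → tape 1 (remaining 215 GB)
571 GB → tape 2 (remaining 229 GB)
537 GB → tape 3 (remaining 263 GB)
499 GB → tape 4 (remaining 301 GB)
496 GB → tape 5 (remaining 304 GB)
486 GB → tape 6 (remaining 314 GB)
473 GB → tape 7 (remaining 327 GB)
471 GB → tape 8 (remaining 329 GB)
423 GB → tape 9 (remaining 377 GB)
402 GB → tape 10 (remaining 398 GB)
230 GB → tape 3 (remaining 33 GB)
221 GB → tape 2 (remaining 8 GB)
196 GB → tape 1 (remaining 19 GB)
163 GB → tape 4 (remaining 138 GB)
107 GB → tape 4 (remaining 31 GB)

10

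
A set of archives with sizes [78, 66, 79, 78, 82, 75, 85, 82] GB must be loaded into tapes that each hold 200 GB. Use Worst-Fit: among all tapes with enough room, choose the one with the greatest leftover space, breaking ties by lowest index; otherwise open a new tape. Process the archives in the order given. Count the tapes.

4 tapes

tape 1: place 78 GB, 122 GB left
tape 1: place 66 GB, 56 GB left
tape 2: place 79 GB, 121 GB left
tape 2: place 78 GB, 43 GB left
tape 3: place 82 GB, 118 GB left
tape 3: place 75 GB, 43 GB left
tape 4: place 85 GB, 115 GB left
tape 4: place 82 GB, 33 GB left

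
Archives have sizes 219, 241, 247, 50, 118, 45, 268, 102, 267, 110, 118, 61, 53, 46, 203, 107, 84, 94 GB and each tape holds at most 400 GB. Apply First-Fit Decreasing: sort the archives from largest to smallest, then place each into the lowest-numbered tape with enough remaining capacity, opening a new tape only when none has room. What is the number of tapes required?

7 tapes

Sorted descending: 268, 267, 247, 241, 219, 203, 118, 118, 110, 107, 102, 94, 84, 61, 53, 50, 46, 45.
268 GB → tape 1 (remaining 132 GB)
267 GB → tape 2 (remaining 133 GB)
247 GB → tape 3 (remaining 153 GB)
241 GB → tape 4 (remaining 159 GB)
219 GB → tape 5 (remaining 181 GB)
203 GB → tape 6 (remaining 197 GB)
118 GB → tape 1 (remaining 14 GB)
118 GB → tape 2 (remaining 15 GB)
110 GB → tape 3 (remaining 43 GB)
107 GB → tape 4 (remaining 52 GB)
102 GB → tape 5 (remaining 79 GB)
94 GB → tape 6 (remaining 103 GB)
84 GB → tape 6 (remaining 19 GB)
61 GB → tape 5 (remaining 18 GB)
53 GB → tape 7 (remaining 347 GB)
50 GB → tape 4 (remaining 2 GB)
46 GB → tape 7 (remaining 301 GB)
45 GB → tape 7 (remaining 256 GB)
Final tapes: [268,118] [267,118] [247,110] [241,107,50] [219,102,61] [203,94,84] [53,46,45].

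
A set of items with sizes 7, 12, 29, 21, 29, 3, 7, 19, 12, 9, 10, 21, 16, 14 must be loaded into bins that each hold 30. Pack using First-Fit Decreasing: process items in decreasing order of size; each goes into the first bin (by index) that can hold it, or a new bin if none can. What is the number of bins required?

Sorted descending: 29, 29, 21, 21, 19, 16, 14, 12, 12, 10, 9, 7, 7, 3.
bin 1: place 29, 1 left
bin 2: place 29, 1 left
bin 3: place 21, 9 left
bin 4: place 21, 9 left
bin 5: place 19, 11 left
bin 6: place 16, 14 left
bin 6: place 14, 0 left
bin 7: place 12, 18 left
bin 7: place 12, 6 left
bin 5: place 10, 1 left
bin 3: place 9, 0 left
bin 4: place 7, 2 left
bin 8: place 7, 23 left
bin 7: place 3, 3 left

8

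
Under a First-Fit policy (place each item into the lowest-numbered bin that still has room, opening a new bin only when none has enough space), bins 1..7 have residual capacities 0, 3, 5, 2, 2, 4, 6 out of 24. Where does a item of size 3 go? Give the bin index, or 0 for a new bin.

2

Bins with room: bin 2 (3), bin 3 (5), bin 6 (4), bin 7 (6).
The first with room is bin 2.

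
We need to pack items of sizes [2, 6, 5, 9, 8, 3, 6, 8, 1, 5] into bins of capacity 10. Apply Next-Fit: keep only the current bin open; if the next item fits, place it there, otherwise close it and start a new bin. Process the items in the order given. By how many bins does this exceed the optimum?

1

Next-Fit: [2,6] [5] [9] [8] [3,6] [8,1] [5] → 7 bins.
Total size 53; any packing needs at least ⌈53/10⌉ = 6 bins.
An optimal packing achieves that bound: [9,1] [8,2] [8] [6,3] [6] [5,5] → 6 bins.
Excess: 7 − 6 = 1.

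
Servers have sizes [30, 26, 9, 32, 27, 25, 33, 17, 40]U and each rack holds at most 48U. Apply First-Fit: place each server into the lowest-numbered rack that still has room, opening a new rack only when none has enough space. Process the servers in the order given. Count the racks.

7 racks

30U → rack 1 (remaining 18U)
26U → rack 2 (remaining 22U)
9U → rack 1 (remaining 9U)
32U → rack 3 (remaining 16U)
27U → rack 4 (remaining 21U)
25U → rack 5 (remaining 23U)
33U → rack 6 (remaining 15U)
17U → rack 2 (remaining 5U)
40U → rack 7 (remaining 8U)
Final racks: [30,9] [26,17] [32] [27] [25] [33] [40].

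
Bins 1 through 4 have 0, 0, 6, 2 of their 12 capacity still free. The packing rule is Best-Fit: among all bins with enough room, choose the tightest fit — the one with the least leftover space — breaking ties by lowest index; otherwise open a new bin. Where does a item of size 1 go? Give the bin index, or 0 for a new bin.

4

Bins with room: bin 3 (6), bin 4 (2).
Tightest fit is bin 4 with 2 free.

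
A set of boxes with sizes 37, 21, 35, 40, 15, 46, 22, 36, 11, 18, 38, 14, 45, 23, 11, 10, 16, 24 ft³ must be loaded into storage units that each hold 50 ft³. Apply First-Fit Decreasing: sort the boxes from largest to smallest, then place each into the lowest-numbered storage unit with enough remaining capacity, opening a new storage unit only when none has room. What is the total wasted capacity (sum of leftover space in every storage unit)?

Sorted descending: 46, 45, 40, 38, 37, 36, 35, 24, 23, 22, 21, 18, 16, 15, 14, 11, 11, 10.
storage unit 1: place 46 ft³, 4 ft³ left
storage unit 2: place 45 ft³, 5 ft³ left
storage unit 3: place 40 ft³, 10 ft³ left
storage unit 4: place 38 ft³, 12 ft³ left
storage unit 5: place 37 ft³, 13 ft³ left
storage unit 6: place 36 ft³, 14 ft³ left
storage unit 7: place 35 ft³, 15 ft³ left
storage unit 8: place 24 ft³, 26 ft³ left
storage unit 8: place 23 ft³, 3 ft³ left
storage unit 9: place 22 ft³, 28 ft³ left
storage unit 9: place 21 ft³, 7 ft³ left
storage unit 10: place 18 ft³, 32 ft³ left
storage unit 10: place 16 ft³, 16 ft³ left
storage unit 7: place 15 ft³, 0 ft³ left
storage unit 6: place 14 ft³, 0 ft³ left
storage unit 4: place 11 ft³, 1 ft³ left
storage unit 5: place 11 ft³, 2 ft³ left
storage unit 3: place 10 ft³, 0 ft³ left
10 storage units × 50 ft³ = 500 ft³; used 462 ft³; unused 38 ft³.

38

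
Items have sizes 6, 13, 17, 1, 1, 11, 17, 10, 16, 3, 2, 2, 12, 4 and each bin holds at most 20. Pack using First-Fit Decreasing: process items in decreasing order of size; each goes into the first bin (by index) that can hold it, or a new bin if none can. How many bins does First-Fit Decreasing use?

Sorted descending: 17, 17, 16, 13, 12, 11, 10, 6, 4, 3, 2, 2, 1, 1.
Put 17 in bin 1; 3 remain.
Put 17 in bin 2; 3 remain.
Put 16 in bin 3; 4 remain.
Put 13 in bin 4; 7 remain.
Put 12 in bin 5; 8 remain.
Put 11 in bin 6; 9 remain.
Put 10 in bin 7; 10 remain.
Put 6 in bin 4; 1 remain.
Put 4 in bin 3; 0 remain.
Put 3 in bin 1; 0 remain.
Put 2 in bin 2; 1 remain.
Put 2 in bin 5; 6 remain.
Put 1 in bin 2; 0 remain.
Put 1 in bin 4; 0 remain.

7 bins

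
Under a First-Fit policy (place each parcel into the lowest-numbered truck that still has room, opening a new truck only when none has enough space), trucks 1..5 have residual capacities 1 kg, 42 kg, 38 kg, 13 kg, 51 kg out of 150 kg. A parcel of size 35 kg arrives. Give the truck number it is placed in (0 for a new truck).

2

Trucks with room: truck 2 (42 kg), truck 3 (38 kg), truck 5 (51 kg).
The first with room is truck 2.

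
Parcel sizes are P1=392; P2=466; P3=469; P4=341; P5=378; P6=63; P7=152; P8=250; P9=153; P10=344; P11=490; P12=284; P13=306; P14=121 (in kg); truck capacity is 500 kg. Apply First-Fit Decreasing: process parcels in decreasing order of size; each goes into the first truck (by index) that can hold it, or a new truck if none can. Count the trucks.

Sorted descending: 490, 469, 466, 392, 378, 344, 341, 306, 284, 250, 153, 152, 121, 63.
490 kg → truck 1 (remaining 10 kg)
469 kg → truck 2 (remaining 31 kg)
466 kg → truck 3 (remaining 34 kg)
392 kg → truck 4 (remaining 108 kg)
378 kg → truck 5 (remaining 122 kg)
344 kg → truck 6 (remaining 156 kg)
341 kg → truck 7 (remaining 159 kg)
306 kg → truck 8 (remaining 194 kg)
284 kg → truck 9 (remaining 216 kg)
250 kg → truck 10 (remaining 250 kg)
153 kg → truck 6 (remaining 3 kg)
152 kg → truck 7 (remaining 7 kg)
121 kg → truck 5 (remaining 1 kg)
63 kg → truck 4 (remaining 45 kg)

10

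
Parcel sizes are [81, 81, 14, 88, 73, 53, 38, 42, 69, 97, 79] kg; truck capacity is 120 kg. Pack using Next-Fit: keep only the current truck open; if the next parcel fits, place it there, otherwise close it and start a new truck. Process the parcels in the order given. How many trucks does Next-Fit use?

81 kg → truck 1 (remaining 39 kg)
81 kg → truck 2 (remaining 39 kg)
14 kg → truck 2 (remaining 25 kg)
88 kg → truck 3 (remaining 32 kg)
73 kg → truck 4 (remaining 47 kg)
53 kg → truck 5 (remaining 67 kg)
38 kg → truck 5 (remaining 29 kg)
42 kg → truck 6 (remaining 78 kg)
69 kg → truck 6 (remaining 9 kg)
97 kg → truck 7 (remaining 23 kg)
79 kg → truck 8 (remaining 41 kg)

8 trucks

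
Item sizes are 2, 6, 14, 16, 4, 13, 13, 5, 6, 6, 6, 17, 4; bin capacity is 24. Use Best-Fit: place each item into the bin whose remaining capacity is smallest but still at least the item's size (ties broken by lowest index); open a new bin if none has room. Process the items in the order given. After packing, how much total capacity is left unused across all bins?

8

2 → bin 1 (remaining 22)
6 → bin 1 (remaining 16)
14 → bin 1 (remaining 2)
16 → bin 2 (remaining 8)
4 → bin 2 (remaining 4)
13 → bin 3 (remaining 11)
13 → bin 4 (remaining 11)
5 → bin 3 (remaining 6)
6 → bin 3 (remaining 0)
6 → bin 4 (remaining 5)
6 → bin 5 (remaining 18)
17 → bin 5 (remaining 1)
4 → bin 2 (remaining 0)
5 bins × 24 = 120; used 112; unused 8.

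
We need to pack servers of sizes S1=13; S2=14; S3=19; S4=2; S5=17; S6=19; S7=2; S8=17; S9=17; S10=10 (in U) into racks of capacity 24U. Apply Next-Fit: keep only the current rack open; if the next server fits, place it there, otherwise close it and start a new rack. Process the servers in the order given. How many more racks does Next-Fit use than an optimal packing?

Next-Fit: [13] [14] [19,2] [17] [19,2] [17] [17] [10] → 8 racks.
7 servers exceed 12U (half the capacity), and no two of those can share a rack, so at least 7 racks are needed.
An optimal packing achieves that bound: [19,2,2] [19] [17] [17] [17] [14,10] [13] → 7 racks.
Excess: 8 − 7 = 1.

1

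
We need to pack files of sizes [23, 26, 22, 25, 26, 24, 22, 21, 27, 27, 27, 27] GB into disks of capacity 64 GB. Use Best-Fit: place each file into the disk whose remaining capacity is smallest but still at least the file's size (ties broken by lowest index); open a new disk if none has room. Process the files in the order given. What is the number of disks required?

6

23 GB → disk 1 (remaining 41 GB)
26 GB → disk 1 (remaining 15 GB)
22 GB → disk 2 (remaining 42 GB)
25 GB → disk 2 (remaining 17 GB)
26 GB → disk 3 (remaining 38 GB)
24 GB → disk 3 (remaining 14 GB)
22 GB → disk 4 (remaining 42 GB)
21 GB → disk 4 (remaining 21 GB)
27 GB → disk 5 (remaining 37 GB)
27 GB → disk 5 (remaining 10 GB)
27 GB → disk 6 (remaining 37 GB)
27 GB → disk 6 (remaining 10 GB)
Final disks: [23,26] [22,25] [26,24] [22,21] [27,27] [27,27].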